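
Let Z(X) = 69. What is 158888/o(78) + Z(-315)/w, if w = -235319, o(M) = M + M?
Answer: 9347338627/9177441 ≈ 1018.5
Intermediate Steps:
o(M) = 2*M
158888/o(78) + Z(-315)/w = 158888/((2*78)) + 69/(-235319) = 158888/156 + 69*(-1/235319) = 158888*(1/156) - 69/235319 = 39722/39 - 69/235319 = 9347338627/9177441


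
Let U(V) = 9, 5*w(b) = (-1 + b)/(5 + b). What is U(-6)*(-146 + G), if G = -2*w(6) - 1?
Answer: -14571/11 ≈ -1324.6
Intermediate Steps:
w(b) = (-1 + b)/(5*(5 + b)) (w(b) = ((-1 + b)/(5 + b))/5 = (-1 + b)/(5*(5 + b)))
G = -13/11 (G = -2*(-1 + 6)/(5*(5 + 6)) - 1 = -2*5/(5*11) - 1 = -2*1/11 - 1 = -2/11 - 1 = -13/11 ≈ -1.1818)
U(-6)*(-146 + G) = 9*(-146 - 13/11) = 9*(-1619/11) = -14571/11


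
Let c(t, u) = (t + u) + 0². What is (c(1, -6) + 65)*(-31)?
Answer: -1860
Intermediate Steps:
c(t, u) = t + u (c(t, u) = (t + u) + 0 = t + u)
(c(1, -6) + 65)*(-31) = ((1 - 6) + 65)*(-31) = (-5 + 65)*(-31) = 60*(-31) = -1860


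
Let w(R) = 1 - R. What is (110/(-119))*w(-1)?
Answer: -220/119 ≈ -1.8487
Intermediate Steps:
(110/(-119))*w(-1) = (110/(-119))*(1 - 1*(-1)) = (110*(-1/119))*(1 + 1) = -110/119*2 = -220/119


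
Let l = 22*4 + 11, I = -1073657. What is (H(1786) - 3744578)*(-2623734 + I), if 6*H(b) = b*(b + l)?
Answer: 35311670230739/3 ≈ 1.1771e+13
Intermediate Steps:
l = 99 (l = 88 + 11 = 99)
H(b) = b*(99 + b)/6 (H(b) = (b*(b + 99))/6 = (b*(99 + b))/6 = b*(99 + b)/6)
(H(1786) - 3744578)*(-2623734 + I) = ((⅙)*1786*(99 + 1786) - 3744578)*(-2623734 - 1073657) = ((⅙)*1786*1885 - 3744578)*(-3697391) = (1683305/3 - 3744578)*(-3697391) = -9550429/3*(-3697391) = 35311670230739/3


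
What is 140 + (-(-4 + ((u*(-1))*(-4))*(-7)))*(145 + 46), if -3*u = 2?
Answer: -7984/3 ≈ -2661.3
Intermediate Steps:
u = -⅔ (u = -⅓*2 = -⅔ ≈ -0.66667)
140 + (-(-4 + ((u*(-1))*(-4))*(-7)))*(145 + 46) = 140 + (-(-4 + (-⅔*(-1)*(-4))*(-7)))*(145 + 46) = 140 - (-4 + ((⅔)*(-4))*(-7))*191 = 140 - (-4 - 8/3*(-7))*191 = 140 - (-4 + 56/3)*191 = 140 - 1*44/3*191 = 140 - 44/3*191 = 140 - 8404/3 = -7984/3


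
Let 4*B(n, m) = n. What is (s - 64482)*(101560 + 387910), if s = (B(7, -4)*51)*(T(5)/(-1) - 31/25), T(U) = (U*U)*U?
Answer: -185384119362/5 ≈ -3.7077e+10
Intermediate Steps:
T(U) = U³ (T(U) = U²*U = U³)
B(n, m) = n/4
s = -281673/25 (s = (((¼)*7)*51)*(5³/(-1) - 31/25) = ((7/4)*51)*(125*(-1) - 31*1/25) = 357*(-125 - 31/25)/4 = (357/4)*(-3156/25) = -281673/25 ≈ -11267.)
(s - 64482)*(101560 + 387910) = (-281673/25 - 64482)*(101560 + 387910) = -1893723/25*489470 = -185384119362/5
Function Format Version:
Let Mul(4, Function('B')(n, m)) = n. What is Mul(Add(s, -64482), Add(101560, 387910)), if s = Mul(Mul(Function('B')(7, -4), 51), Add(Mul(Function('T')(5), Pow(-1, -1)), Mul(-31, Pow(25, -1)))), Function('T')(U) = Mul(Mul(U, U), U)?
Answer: Rational(-185384119362, 5) ≈ -3.7077e+10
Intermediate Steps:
Function('T')(U) = Pow(U, 3) (Function('T')(U) = Mul(Pow(U, 2), U) = Pow(U, 3))
Function('B')(n, m) = Mul(Rational(1, 4), n)
s = Rational(-281673, 25) (s = Mul(Mul(Mul(Rational(1, 4), 7), 51), Add(Mul(Pow(5, 3), Pow(-1, -1)), Mul(-31, Pow(25, -1)))) = Mul(Mul(Rational(7, 4), 51), Add(Mul(125, -1), Mul(-31, Rational(1, 25)))) = Mul(Rational(357, 4), Add(-125, Rational(-31, 25))) = Mul(Rational(357, 4), Rational(-3156, 25)) = Rational(-281673, 25) ≈ -11267.)
Mul(Add(s, -64482), Add(101560, 387910)) = Mul(Add(Rational(-281673, 25), -64482), Add(101560, 387910)) = Mul(Rational(-1893723, 25), 489470) = Rational(-185384119362, 5)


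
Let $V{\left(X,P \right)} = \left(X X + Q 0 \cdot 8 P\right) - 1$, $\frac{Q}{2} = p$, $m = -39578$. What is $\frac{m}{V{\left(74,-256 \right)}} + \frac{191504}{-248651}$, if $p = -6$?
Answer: $- \frac{10889593678}{1361364225} \approx -7.999$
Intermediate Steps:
$Q = -12$ ($Q = 2 \left(-6\right) = -12$)
$V{\left(X,P \right)} = -1 + X^{2}$ ($V{\left(X,P \right)} = \left(X X + \left(-12\right) 0 \cdot 8 P\right) - 1 = \left(X^{2} + 0 \cdot 8 P\right) - 1 = \left(X^{2} + 0 P\right) - 1 = \left(X^{2} + 0\right) - 1 = X^{2} - 1 = -1 + X^{2}$)
$\frac{m}{V{\left(74,-256 \right)}} + \frac{191504}{-248651} = - \frac{39578}{-1 + 74^{2}} + \frac{191504}{-248651} = - \frac{39578}{-1 + 5476} + 191504 \left(- \frac{1}{248651}\right) = - \frac{39578}{5475} - \frac{191504}{248651} = - \frac{10889593678}{1361364225}$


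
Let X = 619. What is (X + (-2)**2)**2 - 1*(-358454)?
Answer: 746583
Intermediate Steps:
(X + (-2)**2)**2 - 1*(-358454) = (619 + (-2)**2)**2 - 1*(-358454) = (619 + 4)**2 + 358454 = 623**2 + 358454 = 388129 + 358454 = 746583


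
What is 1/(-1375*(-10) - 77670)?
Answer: -1/63920 ≈ -1.5645e-5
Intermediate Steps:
1/(-1375*(-10) - 77670) = 1/(13750 - 77670) = 1/(-63920) = -1/63920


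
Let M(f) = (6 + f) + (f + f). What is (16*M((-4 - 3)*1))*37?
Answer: -8880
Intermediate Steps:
M(f) = 6 + 3*f (M(f) = (6 + f) + 2*f = 6 + 3*f)
(16*M((-4 - 3)*1))*37 = (16*(6 + 3*((-4 - 3)*1)))*37 = (16*(6 + 3*(-7*1)))*37 = (16*(6 + 3*(-7)))*37 = (16*(6 - 21))*37 = (16*(-15))*37 = -240*37 = -8880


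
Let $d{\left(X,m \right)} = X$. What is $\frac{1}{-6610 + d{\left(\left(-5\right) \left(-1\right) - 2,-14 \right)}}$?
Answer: $- \frac{1}{6607} \approx -0.00015135$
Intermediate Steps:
$\frac{1}{-6610 + d{\left(\left(-5\right) \left(-1\right) - 2,-14 \right)}} = \frac{1}{-6610 - -3} = \frac{1}{-6610 + \left(5 - 2\right)} = \frac{1}{-6610 + 3} = \frac{1}{-6607} = - \frac{1}{6607}$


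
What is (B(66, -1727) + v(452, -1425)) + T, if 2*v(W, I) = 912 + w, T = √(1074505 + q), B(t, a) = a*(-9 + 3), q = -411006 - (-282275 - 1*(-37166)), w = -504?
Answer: 10566 + 8*√14197 ≈ 11519.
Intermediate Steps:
q = -165897 (q = -411006 - (-282275 + 37166) = -411006 - 1*(-245109) = -411006 + 245109 = -165897)
B(t, a) = -6*a (B(t, a) = a*(-6) = -6*a)
T = 8*√14197 (T = √(1074505 - 165897) = √908608 = 8*√14197 ≈ 953.21)
v(W, I) = 204 (v(W, I) = (912 - 504)/2 = (½)*408 = 204)
(B(66, -1727) + v(452, -1425)) + T = (-6*(-1727) + 204) + 8*√14197 = (10362 + 204) + 8*√14197 = 10566 + 8*√14197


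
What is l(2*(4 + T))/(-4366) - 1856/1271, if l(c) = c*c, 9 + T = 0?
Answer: -4115198/2774593 ≈ -1.4832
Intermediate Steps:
T = -9 (T = -9 + 0 = -9)
l(c) = c²
l(2*(4 + T))/(-4366) - 1856/1271 = (2*(4 - 9))²/(-4366) - 1856/1271 = (2*(-5))²*(-1/4366) - 1856*1/1271 = (-10)²*(-1/4366) - 1856/1271 = 100*(-1/4366) - 1856/1271 = -50/2183 - 1856/1271 = -4115198/2774593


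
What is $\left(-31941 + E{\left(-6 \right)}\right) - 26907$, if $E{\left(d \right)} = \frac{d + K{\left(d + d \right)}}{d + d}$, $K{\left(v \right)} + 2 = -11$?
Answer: $- \frac{706157}{12} \approx -58846.0$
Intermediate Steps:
$K{\left(v \right)} = -13$ ($K{\left(v \right)} = -2 - 11 = -13$)
$E{\left(d \right)} = \frac{-13 + d}{2 d}$ ($E{\left(d \right)} = \frac{d - 13}{d + d} = \frac{-13 + d}{2 d}$)
$\left(-31941 + E{\left(-6 \right)}\right) - 26907 = \left(-31941 + \frac{-13 - 6}{2 \left(-6\right)}\right) - 26907 = \left(-31941 + \frac{1}{2} \left(- \frac{1}{6}\right) \left(-19\right)\right) - 26907 = \left(-31941 + \frac{19}{12}\right) - 26907 = - \frac{383273}{12} - 26907 = - \frac{706157}{12}$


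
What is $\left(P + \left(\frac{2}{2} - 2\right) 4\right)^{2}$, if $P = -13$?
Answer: $289$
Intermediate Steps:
$\left(P + \left(\frac{2}{2} - 2\right) 4\right)^{2} = \left(-13 + \left(\frac{2}{2} - 2\right) 4\right)^{2} = \left(-13 + \left(2 \cdot \frac{1}{2} - 2\right) 4\right)^{2} = \left(-13 + \left(1 - 2\right) 4\right)^{2} = \left(-13 - 4\right)^{2} = \left(-17\right)^{2} = 289$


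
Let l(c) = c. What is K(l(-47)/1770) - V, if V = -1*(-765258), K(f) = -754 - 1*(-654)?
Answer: -765358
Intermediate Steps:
K(f) = -100 (K(f) = -754 + 654 = -100)
V = 765258
K(l(-47)/1770) - V = -100 - 1*765258 = -100 - 765258 = -765358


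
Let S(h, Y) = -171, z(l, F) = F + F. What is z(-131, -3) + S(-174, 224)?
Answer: -177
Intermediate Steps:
z(l, F) = 2*F
z(-131, -3) + S(-174, 224) = 2*(-3) - 171 = -6 - 171 = -177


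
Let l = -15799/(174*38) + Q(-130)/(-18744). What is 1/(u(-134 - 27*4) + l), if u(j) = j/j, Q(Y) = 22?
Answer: -117363/163207 ≈ -0.71910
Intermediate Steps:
u(j) = 1
l = -280570/117363 (l = -15799/(174*38) + 22/(-18744) = -15799/6612 + 22*(-1/18744) = -15799*1/6612 - 1/852 = -15799/6612 - 1/852 = -280570/117363 ≈ -2.3906)
1/(u(-134 - 27*4) + l) = 1/(1 - 280570/117363) = 1/(-163207/117363) = -117363/163207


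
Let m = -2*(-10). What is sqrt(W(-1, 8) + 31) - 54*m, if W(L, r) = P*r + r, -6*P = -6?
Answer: -1080 + sqrt(47) ≈ -1073.1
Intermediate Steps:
P = 1 (P = -1/6*(-6) = 1)
W(L, r) = 2*r (W(L, r) = 1*r + r = r + r = 2*r)
m = 20
sqrt(W(-1, 8) + 31) - 54*m = sqrt(2*8 + 31) - 54*20 = sqrt(16 + 31) - 1080 = sqrt(47) - 1080 = -1080 + sqrt(47)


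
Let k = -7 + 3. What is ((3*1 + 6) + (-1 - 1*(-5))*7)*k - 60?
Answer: -208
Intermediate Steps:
k = -4
((3*1 + 6) + (-1 - 1*(-5))*7)*k - 60 = ((3*1 + 6) + (-1 - 1*(-5))*7)*(-4) - 60 = ((3 + 6) + (-1 + 5)*7)*(-4) - 60 = (9 + 4*7)*(-4) - 60 = (9 + 28)*(-4) - 60 = 37*(-4) - 60 = -148 - 60 = -208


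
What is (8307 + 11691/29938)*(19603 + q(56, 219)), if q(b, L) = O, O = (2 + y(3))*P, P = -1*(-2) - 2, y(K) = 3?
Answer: 4875396597171/29938 ≈ 1.6285e+8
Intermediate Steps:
P = 0 (P = 2 - 2 = 0)
O = 0 (O = (2 + 3)*0 = 5*0 = 0)
q(b, L) = 0
(8307 + 11691/29938)*(19603 + q(56, 219)) = (8307 + 11691/29938)*(19603 + 0) = (8307 + 11691*(1/29938))*19603 = (8307 + 11691/29938)*19603 = (248706657/29938)*19603 = 4875396597171/29938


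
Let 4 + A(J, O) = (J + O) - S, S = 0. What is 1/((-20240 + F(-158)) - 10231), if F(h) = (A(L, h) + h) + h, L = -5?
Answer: -1/30954 ≈ -3.2306e-5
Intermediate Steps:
A(J, O) = -4 + J + O (A(J, O) = -4 + ((J + O) - 1*0) = -4 + ((J + O) + 0) = -4 + (J + O) = -4 + J + O)
F(h) = -9 + 3*h (F(h) = ((-4 - 5 + h) + h) + h = ((-9 + h) + h) + h = (-9 + 2*h) + h = -9 + 3*h)
1/((-20240 + F(-158)) - 10231) = 1/((-20240 + (-9 + 3*(-158))) - 10231) = 1/((-20240 + (-9 - 474)) - 10231) = 1/((-20240 - 483) - 10231) = 1/(-20723 - 10231) = 1/(-30954) = -1/30954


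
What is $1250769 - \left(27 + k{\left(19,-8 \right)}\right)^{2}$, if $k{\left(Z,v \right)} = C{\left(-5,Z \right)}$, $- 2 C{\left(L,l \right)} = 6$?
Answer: $1250193$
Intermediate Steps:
$C{\left(L,l \right)} = -3$ ($C{\left(L,l \right)} = \left(- \frac{1}{2}\right) 6 = -3$)
$k{\left(Z,v \right)} = -3$
$1250769 - \left(27 + k{\left(19,-8 \right)}\right)^{2} = 1250769 - \left(27 - 3\right)^{2} = 1250769 - 24^{2} = 1250769 - 576 = 1250193$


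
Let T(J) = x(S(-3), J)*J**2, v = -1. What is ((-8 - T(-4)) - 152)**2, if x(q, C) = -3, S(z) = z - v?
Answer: 12544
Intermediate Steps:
S(z) = 1 + z (S(z) = z - 1*(-1) = z + 1 = 1 + z)
T(J) = -3*J**2
((-8 - T(-4)) - 152)**2 = ((-8 - (-3)*(-4)**2) - 152)**2 = ((-8 - (-3)*16) - 152)**2 = ((-8 - 1*(-48)) - 152)**2 = ((-8 + 48) - 152)**2 = (40 - 152)**2 = (-112)**2 = 12544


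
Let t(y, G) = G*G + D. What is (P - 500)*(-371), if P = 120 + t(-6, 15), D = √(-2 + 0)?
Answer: 57505 - 371*I*√2 ≈ 57505.0 - 524.67*I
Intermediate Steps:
D = I*√2 (D = √(-2) = I*√2 ≈ 1.4142*I)
t(y, G) = G² + I*√2 (t(y, G) = G*G + I*√2 = G² + I*√2)
P = 345 + I*√2 (P = 120 + (15² + I*√2) = 120 + (225 + I*√2) = 345 + I*√2 ≈ 345.0 + 1.4142*I)
(P - 500)*(-371) = ((345 + I*√2) - 500)*(-371) = (-155 + I*√2)*(-371) = 57505 - 371*I*√2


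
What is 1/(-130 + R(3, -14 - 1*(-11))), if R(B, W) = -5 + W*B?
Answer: -1/144 ≈ -0.0069444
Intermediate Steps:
R(B, W) = -5 + B*W
1/(-130 + R(3, -14 - 1*(-11))) = 1/(-130 + (-5 + 3*(-14 - 1*(-11)))) = 1/(-130 + (-5 + 3*(-14 + 11))) = 1/(-130 + (-5 + 3*(-3))) = 1/(-130 + (-5 - 9)) = 1/(-130 - 14) = 1/(-144) = -1/144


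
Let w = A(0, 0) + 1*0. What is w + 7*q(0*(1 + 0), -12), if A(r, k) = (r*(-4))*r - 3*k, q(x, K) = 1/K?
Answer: -7/12 ≈ -0.58333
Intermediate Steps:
A(r, k) = -4*r² - 3*k (A(r, k) = (-4*r)*r - 3*k = -4*r² - 3*k)
w = 0 (w = (-4*0² - 3*0) + 1*0 = (-4*0 + 0) + 0 = (0 + 0) + 0 = 0 + 0 = 0)
w + 7*q(0*(1 + 0), -12) = 0 + 7/(-12) = 0 + 7*(-1/12) = 0 - 7/12 = -7/12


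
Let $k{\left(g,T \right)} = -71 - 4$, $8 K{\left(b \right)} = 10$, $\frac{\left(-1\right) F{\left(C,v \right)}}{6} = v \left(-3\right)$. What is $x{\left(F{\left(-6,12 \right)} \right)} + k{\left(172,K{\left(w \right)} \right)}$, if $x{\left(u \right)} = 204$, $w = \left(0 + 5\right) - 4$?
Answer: $129$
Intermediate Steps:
$F{\left(C,v \right)} = 18 v$ ($F{\left(C,v \right)} = - 6 v \left(-3\right) = - 6 \left(- 3 v\right) = 18 v$)
$w = 1$ ($w = 5 - 4 = 1$)
$K{\left(b \right)} = \frac{5}{4}$ ($K{\left(b \right)} = \frac{1}{8} \cdot 10 = \frac{5}{4}$)
$k{\left(g,T \right)} = -75$
$x{\left(F{\left(-6,12 \right)} \right)} + k{\left(172,K{\left(w \right)} \right)} = 204 - 75 = 129$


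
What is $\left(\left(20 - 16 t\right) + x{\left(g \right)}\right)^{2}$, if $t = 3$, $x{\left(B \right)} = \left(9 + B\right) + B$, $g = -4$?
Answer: $729$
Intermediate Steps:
$x{\left(B \right)} = 9 + 2 B$
$\left(\left(20 - 16 t\right) + x{\left(g \right)}\right)^{2} = \left(\left(20 - 48\right) + \left(9 + 2 \left(-4\right)\right)\right)^{2} = \left(\left(20 - 48\right) + \left(9 - 8\right)\right)^{2} = \left(-28 + 1\right)^{2} = \left(-27\right)^{2} = 729$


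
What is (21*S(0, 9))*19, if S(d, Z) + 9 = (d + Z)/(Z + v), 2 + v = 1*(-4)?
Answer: -2394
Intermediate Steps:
v = -6 (v = -2 + 1*(-4) = -2 - 4 = -6)
S(d, Z) = -9 + (Z + d)/(-6 + Z) (S(d, Z) = -9 + (d + Z)/(Z - 6) = -9 + (Z + d)/(-6 + Z))
(21*S(0, 9))*19 = (21*((54 + 0 - 8*9)/(-6 + 9)))*19 = (21*((54 + 0 - 72)/3))*19 = (21*((⅓)*(-18)))*19 = (21*(-6))*19 = -126*19 = -2394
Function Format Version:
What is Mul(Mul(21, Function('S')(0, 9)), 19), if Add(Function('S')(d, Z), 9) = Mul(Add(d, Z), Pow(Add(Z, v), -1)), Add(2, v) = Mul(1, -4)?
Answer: -2394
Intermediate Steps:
v = -6 (v = Add(-2, Mul(1, -4)) = Add(-2, -4) = -6)
Function('S')(d, Z) = Add(-9, Mul(Pow(Add(-6, Z), -1), Add(Z, d))) (Function('S')(d, Z) = Add(-9, Mul(Add(d, Z), Pow(Add(Z, -6), -1))) = Add(-9, Mul(Add(Z, d), Pow(Add(-6, Z), -1))) = Add(-9, Mul(Pow(Add(-6, Z), -1), Add(Z, d))))
Mul(Mul(21, Function('S')(0, 9)), 19) = Mul(Mul(21, Mul(Pow(Add(-6, 9), -1), Add(54, 0, Mul(-8, 9)))), 19) = Mul(Mul(21, Mul(Pow(3, -1), Add(54, 0, -72))), 19) = Mul(Mul(21, Mul(Rational(1, 3), -18)), 19) = Mul(Mul(21, -6), 19) = Mul(-126, 19) = -2394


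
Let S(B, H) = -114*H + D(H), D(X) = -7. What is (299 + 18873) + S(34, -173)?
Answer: 38887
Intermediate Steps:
S(B, H) = -7 - 114*H (S(B, H) = -114*H - 7 = -7 - 114*H)
(299 + 18873) + S(34, -173) = (299 + 18873) + (-7 - 114*(-173)) = 19172 + (-7 + 19722) = 19172 + 19715 = 38887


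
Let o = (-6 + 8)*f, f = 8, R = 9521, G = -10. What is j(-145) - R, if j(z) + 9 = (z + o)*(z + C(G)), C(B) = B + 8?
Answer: 9433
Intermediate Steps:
C(B) = 8 + B
o = 16 (o = (-6 + 8)*8 = 2*8 = 16)
j(z) = -9 + (-2 + z)*(16 + z) (j(z) = -9 + (z + 16)*(z + (8 - 10)) = -9 + (16 + z)*(z - 2) = -9 + (16 + z)*(-2 + z) = -9 + (-2 + z)*(16 + z))
j(-145) - R = (-41 + (-145)² + 14*(-145)) - 1*9521 = (-41 + 21025 - 2030) - 9521 = 18954 - 9521 = 9433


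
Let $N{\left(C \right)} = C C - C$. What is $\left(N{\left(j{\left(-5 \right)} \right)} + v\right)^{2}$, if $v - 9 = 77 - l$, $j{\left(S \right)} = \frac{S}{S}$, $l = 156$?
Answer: $4900$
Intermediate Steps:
$j{\left(S \right)} = 1$
$N{\left(C \right)} = C^{2} - C$
$v = -70$ ($v = 9 + \left(77 - 156\right) = 9 - 79 = -70$)
$\left(N{\left(j{\left(-5 \right)} \right)} + v\right)^{2} = \left(1 \left(-1 + 1\right) - 70\right)^{2} = \left(1 \cdot 0 - 70\right)^{2} = \left(0 - 70\right)^{2} = \left(-70\right)^{2} = 4900$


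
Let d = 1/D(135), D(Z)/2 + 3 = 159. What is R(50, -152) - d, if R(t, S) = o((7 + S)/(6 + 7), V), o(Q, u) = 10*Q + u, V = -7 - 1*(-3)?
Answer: -2773/24 ≈ -115.54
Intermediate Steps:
D(Z) = 312 (D(Z) = -6 + 2*159 = -6 + 318 = 312)
V = -4 (V = -7 + 3 = -4)
d = 1/312 ≈ 0.0032051
o(Q, u) = u + 10*Q
R(t, S) = 18/13 + 10*S/13 (R(t, S) = -4 + 10*((7 + S)/(6 + 7)) = -4 + 10*((7 + S)/13) = -4 + 10*((7 + S)*(1/13)) = -4 + 10*(7/13 + S/13) = -4 + (70/13 + 10*S/13) = 18/13 + 10*S/13)
R(50, -152) - d = (18/13 + (10/13)*(-152)) - 1*1/312 = (18/13 - 1520/13) - 1/312 = -1502/13 - 1/312 = -2773/24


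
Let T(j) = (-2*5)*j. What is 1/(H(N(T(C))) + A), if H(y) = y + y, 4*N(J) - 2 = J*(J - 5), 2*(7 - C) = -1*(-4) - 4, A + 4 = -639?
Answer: 1/1983 ≈ 0.00050429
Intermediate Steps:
A = -643 (A = -4 - 639 = -643)
C = 7 (C = 7 - (-1*(-4) - 4)/2 = 7 - (4 - 4)/2 = 7 - ½*0 = 7 + 0 = 7)
T(j) = -10*j
N(J) = ½ + J*(-5 + J)/4 (N(J) = ½ + (J*(J - 5))/4 = ½ + (J*(-5 + J))/4 = ½ + J*(-5 + J)/4)
H(y) = 2*y
1/(H(N(T(C))) + A) = 1/(2*(½ - (-25)*7/2 + (-10*7)²/4) - 643) = 1/(2*(½ - 5/4*(-70) + (¼)*(-70)²) - 643) = 1/(2*(½ + 175/2 + (¼)*4900) - 643) = 1/(2*(½ + 175/2 + 1225) - 643) = 1/(2*1313 - 643) = 1/(2626 - 643) = 1/1983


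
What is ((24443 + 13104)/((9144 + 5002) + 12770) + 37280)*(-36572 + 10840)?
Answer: -6455296951691/6729 ≈ -9.5933e+8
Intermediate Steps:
((24443 + 13104)/((9144 + 5002) + 12770) + 37280)*(-36572 + 10840) = (37547/(14146 + 12770) + 37280)*(-25732) = (37547/26916 + 37280)*(-25732) = (1003466027/26916)*(-25732) = -6455296951691/6729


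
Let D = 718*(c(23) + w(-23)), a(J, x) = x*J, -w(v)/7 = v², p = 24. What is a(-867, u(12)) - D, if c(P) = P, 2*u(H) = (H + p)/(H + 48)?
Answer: 26419799/10 ≈ 2.6420e+6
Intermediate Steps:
u(H) = (24 + H)/(2*(48 + H)) (u(H) = ((H + 24)/(H + 48))/2 = ((24 + H)/(48 + H))/2 = (24 + H)/(2*(48 + H)))
w(v) = -7*v²
a(J, x) = J*x
D = -2642240 (D = 718*(23 - 7*(-23)²) = 718*(23 - 7*529) = 718*(23 - 3703) = 718*(-3680) = -2642240)
a(-867, u(12)) - D = -867*(24 + 12)/(2*(48 + 12)) - 1*(-2642240) = -867*36/(2*60) + 2642240 = -867*3/10 + 2642240 = -2601/10 + 2642240 = 26419799/10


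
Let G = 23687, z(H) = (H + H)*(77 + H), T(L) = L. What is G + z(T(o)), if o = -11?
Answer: 22235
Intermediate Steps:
z(H) = 2*H*(77 + H) (z(H) = (2*H)*(77 + H) = 2*H*(77 + H))
G + z(T(o)) = 23687 + 2*(-11)*(77 - 11) = 23687 + 2*(-11)*66 = 23687 - 1452 = 22235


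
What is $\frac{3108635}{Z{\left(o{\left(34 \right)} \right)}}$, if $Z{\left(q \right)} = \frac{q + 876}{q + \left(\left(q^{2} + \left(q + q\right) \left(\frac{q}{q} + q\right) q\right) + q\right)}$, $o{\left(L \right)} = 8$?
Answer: $\frac{957459580}{221} \approx 4.3324 \cdot 10^{6}$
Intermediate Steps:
$Z{\left(q \right)} = \frac{876 + q}{q^{2} + 2 q + 2 q^{2} \left(1 + q\right)}$ ($Z{\left(q \right)} = \frac{876 + q}{q + \left(\left(q^{2} + 2 q \left(1 + q\right) q\right) + q\right)} = \frac{876 + q}{q + \left(\left(q^{2} + 2 q^{2} \left(1 + q\right)\right) + q\right)} = \frac{876 + q}{q + \left(q + q^{2} + 2 q^{2} \left(1 + q\right)\right)} = \frac{876 + q}{q^{2} + 2 q + 2 q^{2} \left(1 + q\right)}$)
$\frac{3108635}{Z{\left(o{\left(34 \right)} \right)}} = \frac{3108635}{\frac{1}{8} \frac{1}{2 + 2 \cdot 8^{2} + 3 \cdot 8} \left(876 + 8\right)} = \frac{3108635}{\frac{1}{8} \frac{1}{2 + 2 \cdot 64 + 24} \cdot 884} = \frac{3108635}{\frac{1}{8} \frac{1}{2 + 128 + 24} \cdot 884} = \frac{3108635}{\frac{1}{8} \cdot \frac{1}{154} \cdot 884} = \frac{3108635}{\frac{221}{308}} = 3108635 \cdot \frac{308}{221} = \frac{957459580}{221}$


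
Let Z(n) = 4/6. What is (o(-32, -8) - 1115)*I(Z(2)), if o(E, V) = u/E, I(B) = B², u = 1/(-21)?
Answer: -749279/1512 ≈ -495.55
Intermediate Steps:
u = -1/21 ≈ -0.047619
Z(n) = ⅔ (Z(n) = 4*(⅙) = ⅔)
o(E, V) = -1/(21*E)
(o(-32, -8) - 1115)*I(Z(2)) = (-1/21/(-32) - 1115)*(⅔)² = (-1/21*(-1/32) - 1115)*(4/9) = (1/672 - 1115)*(4/9) = -749279/672*4/9 = -749279/1512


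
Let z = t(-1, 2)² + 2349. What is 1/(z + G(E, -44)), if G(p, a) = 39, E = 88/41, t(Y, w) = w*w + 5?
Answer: 1/2469 ≈ 0.00040502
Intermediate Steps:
t(Y, w) = 5 + w² (t(Y, w) = w² + 5 = 5 + w²)
E = 88/41 (E = 88*(1/41) = 88/41 ≈ 2.1463)
z = 2430 (z = (5 + 2²)² + 2349 = (5 + 4)² + 2349 = 9² + 2349 = 81 + 2349 = 2430)
1/(z + G(E, -44)) = 1/(2430 + 39) = 1/2469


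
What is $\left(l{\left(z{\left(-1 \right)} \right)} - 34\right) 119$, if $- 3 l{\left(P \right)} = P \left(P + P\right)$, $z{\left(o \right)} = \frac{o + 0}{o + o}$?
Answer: $- \frac{24395}{6} \approx -4065.8$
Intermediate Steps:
$z{\left(o \right)} = \frac{1}{2}$ ($z{\left(o \right)} = \frac{o}{2 o} = o \frac{1}{2 o} = \frac{1}{2}$)
$l{\left(P \right)} = - \frac{2 P^{2}}{3}$ ($l{\left(P \right)} = - \frac{P \left(P + P\right)}{3} = - \frac{P 2 P}{3} = - \frac{2 P^{2}}{3}$)
$\left(l{\left(z{\left(-1 \right)} \right)} - 34\right) 119 = \left(- \frac{2}{3 \cdot 4} - 34\right) 119 = \left(\left(- \frac{2}{3}\right) \frac{1}{4} - 34\right) 119 = \left(- \frac{1}{6} - 34\right) 119 = \left(- \frac{205}{6}\right) 119 = - \frac{24395}{6}$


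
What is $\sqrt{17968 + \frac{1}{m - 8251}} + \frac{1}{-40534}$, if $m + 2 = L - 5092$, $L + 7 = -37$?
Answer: $- \frac{1}{40534} + \frac{\sqrt{3221039274339}}{13389} \approx 134.04$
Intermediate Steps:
$L = -44$ ($L = -7 - 37 = -44$)
$m = -5138$ ($m = -2 - 5136 = -5138$)
$\sqrt{17968 + \frac{1}{m - 8251}} + \frac{1}{-40534} = \sqrt{17968 + \frac{1}{-5138 - 8251}} + \frac{1}{-40534} = \sqrt{17968 + \frac{1}{-13389}} - \frac{1}{40534} = \sqrt{17968 - \frac{1}{13389}} - \frac{1}{40534} = \sqrt{\frac{240573551}{13389}} - \frac{1}{40534} = \frac{\sqrt{3221039274339}}{13389} - \frac{1}{40534} = - \frac{1}{40534} + \frac{\sqrt{3221039274339}}{13389}$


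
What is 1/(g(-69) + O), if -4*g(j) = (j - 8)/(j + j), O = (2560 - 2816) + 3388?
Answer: 552/1728787 ≈ 0.00031930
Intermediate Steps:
O = 3132 (O = -256 + 3388 = 3132)
g(j) = -(-8 + j)/(8*j) (g(j) = -(j - 8)/(4*(j + j)) = -(-8 + j)/(4*(2*j)) = -(-8 + j)*1/(2*j)/4 = -(-8 + j)/(8*j))
1/(g(-69) + O) = 1/((1/8)*(8 - 1*(-69))/(-69) + 3132) = 1/((1/8)*(-1/69)*(8 + 69) + 3132) = 1/((1/8)*(-1/69)*77 + 3132) = 1/(-77/552 + 3132) = 1/(1728787/552) = 552/1728787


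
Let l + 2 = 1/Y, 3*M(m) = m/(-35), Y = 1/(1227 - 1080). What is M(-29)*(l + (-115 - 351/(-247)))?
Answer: 5771/665 ≈ 8.6782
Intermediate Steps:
Y = 1/147 ≈ 0.0068027
M(m) = -m/105 (M(m) = (m/(-35))/3 = (m*(-1/35))/3 = (-m/35)/3 = -m/105)
l = 145 (l = -2 + 1/(1/147) = -2 + 147 = 145)
M(-29)*(l + (-115 - 351/(-247))) = (-1/105*(-29))*(145 + (-115 - 351/(-247))) = 29*(145 + (-115 - 351*(-1/247)))/105 = 29*(145 + (-115 + 27/19))/105 = 29*(145 - 2158/19)/105 = (29/105)*(597/19) = 5771/665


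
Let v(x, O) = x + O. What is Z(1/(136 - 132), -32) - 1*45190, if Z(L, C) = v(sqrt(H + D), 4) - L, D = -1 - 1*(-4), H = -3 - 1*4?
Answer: -180745/4 + 2*I ≈ -45186.0 + 2.0*I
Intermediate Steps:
H = -7 (H = -3 - 4 = -7)
D = 3 (D = -1 + 4 = 3)
v(x, O) = O + x
Z(L, C) = 4 - L + 2*I (Z(L, C) = (4 + sqrt(-7 + 3)) - L = (4 + sqrt(-4)) - L = (4 + 2*I) - L = 4 - L + 2*I)
Z(1/(136 - 132), -32) - 1*45190 = (4 - 1/(136 - 132) + 2*I) - 1*45190 = (4 - 1/4 + 2*I) - 45190 = (15/4 + 2*I) - 45190 = -180745/4 + 2*I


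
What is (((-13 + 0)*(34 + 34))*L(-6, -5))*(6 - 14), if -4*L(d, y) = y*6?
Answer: 53040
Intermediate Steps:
L(d, y) = -3*y/2 (L(d, y) = -y*6/4 = -3*y/2)
(((-13 + 0)*(34 + 34))*L(-6, -5))*(6 - 14) = (((-13 + 0)*(34 + 34))*(-3/2*(-5)))*(6 - 14) = (-13*68*(15/2))*(-8) = -884*15/2*(-8) = -6630*(-8) = 53040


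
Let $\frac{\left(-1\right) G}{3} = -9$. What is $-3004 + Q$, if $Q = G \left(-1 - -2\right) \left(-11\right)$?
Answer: $-3301$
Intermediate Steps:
$G = 27$ ($G = \left(-3\right) \left(-9\right) = 27$)
$Q = -297$ ($Q = 27 \left(-1 - -2\right) \left(-11\right) = 27 \left(-1 + 2\right) \left(-11\right) = 27 \cdot 1 \left(-11\right) = 27 \left(-11\right) = -297$)
$-3004 + Q = -3004 - 297 = -3301$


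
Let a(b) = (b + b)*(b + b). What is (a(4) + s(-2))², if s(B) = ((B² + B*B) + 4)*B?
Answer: 1600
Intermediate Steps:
a(b) = 4*b² (a(b) = (2*b)*(2*b) = 4*b²)
s(B) = B*(4 + 2*B²) (s(B) = ((B² + B²) + 4)*B = (2*B² + 4)*B = (4 + 2*B²)*B = B*(4 + 2*B²))
(a(4) + s(-2))² = (4*4² + 2*(-2)*(2 + (-2)²))² = (4*16 + 2*(-2)*(2 + 4))² = (64 + 2*(-2)*6)² = (64 - 24)² = 40² = 1600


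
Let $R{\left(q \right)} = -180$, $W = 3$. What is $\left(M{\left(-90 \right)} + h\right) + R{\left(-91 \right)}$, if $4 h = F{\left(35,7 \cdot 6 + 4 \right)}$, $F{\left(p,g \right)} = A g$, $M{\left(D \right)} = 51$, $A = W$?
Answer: $- \frac{189}{2} \approx -94.5$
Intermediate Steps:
$A = 3$
$F{\left(p,g \right)} = 3 g$
$h = \frac{69}{2}$ ($h = \frac{3 \left(7 \cdot 6 + 4\right)}{4} = \frac{3 \left(42 + 4\right)}{4} = \frac{3 \cdot 46}{4} = \frac{1}{4} \cdot 138 = \frac{69}{2} \approx 34.5$)
$\left(M{\left(-90 \right)} + h\right) + R{\left(-91 \right)} = \left(51 + \frac{69}{2}\right) - 180 = \frac{171}{2} - 180 = - \frac{189}{2}$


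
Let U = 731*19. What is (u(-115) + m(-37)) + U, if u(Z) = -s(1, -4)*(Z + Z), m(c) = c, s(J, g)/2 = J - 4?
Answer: 12472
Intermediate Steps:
s(J, g) = -8 + 2*J (s(J, g) = 2*(J - 4) = 2*(-4 + J) = -8 + 2*J)
u(Z) = 12*Z (u(Z) = -(-8 + 2*1)*(Z + Z) = -(-8 + 2)*2*Z = -(-6)*2*Z = -(-12)*Z = 12*Z)
U = 13889
(u(-115) + m(-37)) + U = (12*(-115) - 37) + 13889 = (-1380 - 37) + 13889 = -1417 + 13889 = 12472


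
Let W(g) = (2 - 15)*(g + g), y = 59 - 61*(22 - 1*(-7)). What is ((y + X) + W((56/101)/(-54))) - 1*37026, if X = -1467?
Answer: -109632853/2727 ≈ -40203.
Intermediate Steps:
y = -1710 (y = 59 - 61*(22 + 7) = 59 - 61*29 = 59 - 1769 = -1710)
W(g) = -26*g
((y + X) + W((56/101)/(-54))) - 1*37026 = ((-1710 - 1467) - 26*56/101/(-54)) - 1*37026 = (-3177 - 26*56*(1/101)*(-1)/54) - 37026 = (-3177 - 1456*(-1)/(101*54)) - 37026 = (-3177 - 26*(-28/2727)) - 37026 = (-3177 + 728/2727) - 37026 = -8662951/2727 - 37026 = -109632853/2727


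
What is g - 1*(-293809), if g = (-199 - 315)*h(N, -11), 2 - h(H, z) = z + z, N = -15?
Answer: 281473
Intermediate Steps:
h(H, z) = 2 - 2*z (h(H, z) = 2 - (z + z) = 2 - 2*z)
g = -12336 (g = (-199 - 315)*(2 - 2*(-11)) = -514*(2 + 22) = -514*24 = -12336)
g - 1*(-293809) = -12336 - 1*(-293809) = -12336 + 293809 = 281473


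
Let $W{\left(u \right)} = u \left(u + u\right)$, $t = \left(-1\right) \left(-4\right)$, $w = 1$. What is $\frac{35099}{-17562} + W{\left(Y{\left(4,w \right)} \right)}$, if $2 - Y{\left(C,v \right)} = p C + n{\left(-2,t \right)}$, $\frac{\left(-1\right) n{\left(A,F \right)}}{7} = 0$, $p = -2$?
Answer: $\frac{3477301}{17562} \approx 198.0$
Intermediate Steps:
$t = 4$
$n{\left(A,F \right)} = 0$ ($n{\left(A,F \right)} = \left(-7\right) 0 = 0$)
$Y{\left(C,v \right)} = 2 + 2 C$ ($Y{\left(C,v \right)} = 2 - \left(- 2 C + 0\right) = 2 - - 2 C = 2 + 2 C$)
$W{\left(u \right)} = 2 u^{2}$ ($W{\left(u \right)} = u 2 u = 2 u^{2}$)
$\frac{35099}{-17562} + W{\left(Y{\left(4,w \right)} \right)} = \frac{35099}{-17562} + 2 \left(2 + 2 \cdot 4\right)^{2} = 35099 \left(- \frac{1}{17562}\right) + 2 \left(2 + 8\right)^{2} = - \frac{35099}{17562} + 2 \cdot 10^{2} = - \frac{35099}{17562} + 2 \cdot 100 = - \frac{35099}{17562} + 200 = \frac{3477301}{17562}$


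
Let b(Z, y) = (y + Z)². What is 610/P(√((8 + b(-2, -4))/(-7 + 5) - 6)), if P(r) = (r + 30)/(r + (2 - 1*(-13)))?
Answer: 72895/232 + 4575*I*√7/232 ≈ 314.2 + 52.174*I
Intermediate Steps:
b(Z, y) = (Z + y)²
P(r) = (30 + r)/(15 + r) (P(r) = (30 + r)/(r + (2 + 13)) = (30 + r)/(r + 15) = (30 + r)/(15 + r))
610/P(√((8 + b(-2, -4))/(-7 + 5) - 6)) = 610/(((30 + √((8 + (-2 - 4)²)/(-7 + 5) - 6))/(15 + √((8 + (-2 - 4)²)/(-7 + 5) - 6)))) = 610/(((30 + √((8 + (-6)²)/(-2) - 6))/(15 + √((8 + (-6)²)/(-2) - 6)))) = 610/(((30 + √((8 + 36)*(-½) - 6))/(15 + √((8 + 36)*(-½) - 6)))) = 610/(((30 + √(44*(-½) - 6))/(15 + √(44*(-½) - 6)))) = 610/(((30 + √(-22 - 6))/(15 + √(-22 - 6)))) = 610/(((30 + √(-28))/(15 + √(-28)))) = 610/(((30 + 2*I*√7)/(15 + 2*I*√7))) = 610*((15 + 2*I*√7)/(30 + 2*I*√7)) = 610*(15 + 2*I*√7)/(30 + 2*I*√7)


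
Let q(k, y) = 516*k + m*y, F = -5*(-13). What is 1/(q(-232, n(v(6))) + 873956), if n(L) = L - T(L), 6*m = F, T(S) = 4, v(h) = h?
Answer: 3/2262797 ≈ 1.3258e-6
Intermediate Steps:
F = 65
m = 65/6 (m = (1/6)*65 = 65/6 ≈ 10.833)
n(L) = -4 + L (n(L) = L - 1*4 = L - 4 = -4 + L)
q(k, y) = 516*k + 65*y/6
1/(q(-232, n(v(6))) + 873956) = 1/((516*(-232) + 65*(-4 + 6)/6) + 873956) = 1/((-119712 + (65/6)*2) + 873956) = 1/((-119712 + 65/3) + 873956) = 1/(-359071/3 + 873956) = 1/(2262797/3) = 3/2262797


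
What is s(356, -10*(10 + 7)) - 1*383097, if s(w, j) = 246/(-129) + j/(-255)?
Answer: -49419673/129 ≈ -3.8310e+5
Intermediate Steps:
s(w, j) = -82/43 - j/255 (s(w, j) = 246*(-1/129) + j*(-1/255) = -82/43 - j/255)
s(356, -10*(10 + 7)) - 1*383097 = (-82/43 - (-2)*(10 + 7)/51) - 1*383097 = (-82/43 - (-2)*17/51) - 383097 = (-82/43 - 1/255*(-170)) - 383097 = (-82/43 + ⅔) - 383097 = -160/129 - 383097 = -49419673/129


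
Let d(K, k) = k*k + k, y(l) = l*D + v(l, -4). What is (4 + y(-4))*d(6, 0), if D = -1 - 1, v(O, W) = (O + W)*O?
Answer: 0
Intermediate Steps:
v(O, W) = O*(O + W)
D = -2
y(l) = -2*l + l*(-4 + l) (y(l) = l*(-2) + l*(l - 4) = -2*l + l*(-4 + l))
d(K, k) = k + k² (d(K, k) = k² + k = k + k²)
(4 + y(-4))*d(6, 0) = (4 - 4*(-6 - 4))*(0*(1 + 0)) = (4 - 4*(-10))*(0*1) = (4 + 40)*0 = 44*0 = 0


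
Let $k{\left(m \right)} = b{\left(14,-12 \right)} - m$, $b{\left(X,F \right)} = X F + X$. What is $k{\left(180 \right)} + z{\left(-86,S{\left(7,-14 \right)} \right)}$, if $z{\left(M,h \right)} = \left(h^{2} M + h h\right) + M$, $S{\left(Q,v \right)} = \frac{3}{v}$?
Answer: $- \frac{83085}{196} \approx -423.9$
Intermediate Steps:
$b{\left(X,F \right)} = X + F X$ ($b{\left(X,F \right)} = F X + X = X + F X$)
$k{\left(m \right)} = -154 - m$ ($k{\left(m \right)} = 14 \left(1 - 12\right) - m = 14 \left(-11\right) - m = -154 - m$)
$z{\left(M,h \right)} = M + h^{2} + M h^{2}$ ($z{\left(M,h \right)} = \left(M h^{2} + h^{2}\right) + M = \left(h^{2} + M h^{2}\right) + M = M + h^{2} + M h^{2}$)
$k{\left(180 \right)} + z{\left(-86,S{\left(7,-14 \right)} \right)} = \left(-154 - 180\right) - \left(86 + \frac{765}{196}\right) = -334 - \left(86 + \frac{765}{196}\right) = -334 - \frac{17621}{196} = - \frac{83085}{196}$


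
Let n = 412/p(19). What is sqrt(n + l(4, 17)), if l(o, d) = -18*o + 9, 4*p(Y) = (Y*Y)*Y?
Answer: I*sqrt(8178911)/361 ≈ 7.9221*I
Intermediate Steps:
p(Y) = Y**3/4 (p(Y) = ((Y*Y)*Y)/4 = (Y**2*Y)/4 = Y**3/4)
l(o, d) = 9 - 18*o
n = 1648/6859 (n = 412/(((1/4)*19**3)) = 412/(((1/4)*6859)) = 412/(6859/4) = 412*(4/6859) = 1648/6859 ≈ 0.24027)
sqrt(n + l(4, 17)) = sqrt(1648/6859 + (9 - 18*4)) = sqrt(1648/6859 + (9 - 72)) = sqrt(1648/6859 - 63) = sqrt(-430469/6859) = I*sqrt(8178911)/361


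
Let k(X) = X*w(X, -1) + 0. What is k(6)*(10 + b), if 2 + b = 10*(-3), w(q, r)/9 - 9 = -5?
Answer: -4752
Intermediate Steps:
w(q, r) = 36 (w(q, r) = 81 + 9*(-5) = 81 - 45 = 36)
b = -32 (b = -2 + 10*(-3) = -2 - 30 = -32)
k(X) = 36*X (k(X) = X*36 + 0 = 36*X + 0 = 36*X)
k(6)*(10 + b) = (36*6)*(10 - 32) = 216*(-22) = -4752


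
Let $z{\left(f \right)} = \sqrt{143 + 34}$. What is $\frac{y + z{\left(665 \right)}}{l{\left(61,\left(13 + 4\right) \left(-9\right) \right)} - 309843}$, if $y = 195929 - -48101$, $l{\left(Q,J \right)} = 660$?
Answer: $- \frac{244030}{309183} - \frac{\sqrt{177}}{309183} \approx -0.78932$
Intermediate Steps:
$y = 244030$ ($y = 195929 + 48101 = 244030$)
$z{\left(f \right)} = \sqrt{177}$
$\frac{y + z{\left(665 \right)}}{l{\left(61,\left(13 + 4\right) \left(-9\right) \right)} - 309843} = \frac{244030 + \sqrt{177}}{660 - 309843} = \frac{244030 + \sqrt{177}}{-309183} = \left(244030 + \sqrt{177}\right) \left(- \frac{1}{309183}\right) = - \frac{244030}{309183} - \frac{\sqrt{177}}{309183}$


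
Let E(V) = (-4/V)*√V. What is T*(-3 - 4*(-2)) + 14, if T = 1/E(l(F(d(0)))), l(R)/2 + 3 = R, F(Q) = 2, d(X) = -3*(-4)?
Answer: 14 - 5*I*√2/4 ≈ 14.0 - 1.7678*I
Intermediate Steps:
d(X) = 12
l(R) = -6 + 2*R
E(V) = -4/√V
T = -I*√2/4 (T = 1/(-4/√(-6 + 2*2)) = 1/(-4/√(-6 + 4)) = 1/(-(-2)*I*√2) = 1/(2*I*√2) = -I*√2/4 ≈ -0.35355*I)
T*(-3 - 4*(-2)) + 14 = (-I*√2/4)*(-3 - 4*(-2)) + 14 = (-I*√2/4)*(-3 + 8) + 14 = -I*√2/4*5 + 14 = -5*I*√2/4 + 14 = 14 - 5*I*√2/4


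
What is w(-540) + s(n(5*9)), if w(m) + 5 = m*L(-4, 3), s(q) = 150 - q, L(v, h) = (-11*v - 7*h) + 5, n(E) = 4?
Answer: -14979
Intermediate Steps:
L(v, h) = 5 - 11*v - 7*h
w(m) = -5 + 28*m (w(m) = -5 + m*(5 - 11*(-4) - 7*3) = -5 + m*(5 + 44 - 21) = -5 + m*28 = -5 + 28*m)
w(-540) + s(n(5*9)) = (-5 + 28*(-540)) + (150 - 1*4) = (-5 - 15120) + (150 - 4) = -15125 + 146 = -14979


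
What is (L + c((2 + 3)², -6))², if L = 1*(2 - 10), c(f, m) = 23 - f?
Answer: 100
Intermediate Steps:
L = -8 (L = 1*(-8) = -8)
(L + c((2 + 3)², -6))² = (-8 + (23 - (2 + 3)²))² = (-8 + (23 - 1*5²))² = (-8 + (23 - 1*25))² = (-8 + (23 - 25))² = (-8 - 2)² = (-10)² = 100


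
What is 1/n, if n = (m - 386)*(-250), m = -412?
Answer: 1/199500 ≈ 5.0125e-6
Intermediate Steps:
n = 199500 (n = (-412 - 386)*(-250) = -798*(-250) = 199500)
1/n = 1/199500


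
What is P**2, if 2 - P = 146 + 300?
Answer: 197136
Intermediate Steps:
P = -444 (P = 2 - (146 + 300) = 2 - 1*446 = 2 - 446 = -444)
P**2 = (-444)**2 = 197136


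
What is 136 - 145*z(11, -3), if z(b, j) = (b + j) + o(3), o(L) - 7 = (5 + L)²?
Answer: -11319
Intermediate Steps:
o(L) = 7 + (5 + L)²
z(b, j) = 71 + b + j (z(b, j) = (b + j) + (7 + (5 + 3)²) = (b + j) + (7 + 8²) = (b + j) + (7 + 64) = (b + j) + 71 = 71 + b + j)
136 - 145*z(11, -3) = 136 - 145*(71 + 11 - 3) = 136 - 145*79 = 136 - 11455 = -11319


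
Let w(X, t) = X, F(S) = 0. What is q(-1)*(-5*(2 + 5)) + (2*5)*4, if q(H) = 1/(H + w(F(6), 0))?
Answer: 75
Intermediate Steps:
q(H) = 1/H (q(H) = 1/(H + 0) = 1/H)
q(-1)*(-5*(2 + 5)) + (2*5)*4 = (-5*(2 + 5))/(-1) + (2*5)*4 = -(-5)*7 + 10*4 = -1*(-35) + 40 = 35 + 40 = 75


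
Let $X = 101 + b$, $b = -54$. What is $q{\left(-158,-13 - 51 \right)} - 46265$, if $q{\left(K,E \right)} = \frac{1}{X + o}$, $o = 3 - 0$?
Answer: $- \frac{2313249}{50} \approx -46265.0$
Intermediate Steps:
$o = 3$ ($o = 3 + 0 = 3$)
$X = 47$ ($X = 101 - 54 = 47$)
$q{\left(K,E \right)} = \frac{1}{50}$ ($q{\left(K,E \right)} = \frac{1}{47 + 3} = \frac{1}{50}$)
$q{\left(-158,-13 - 51 \right)} - 46265 = \frac{1}{50} - 46265 = - \frac{2313249}{50}$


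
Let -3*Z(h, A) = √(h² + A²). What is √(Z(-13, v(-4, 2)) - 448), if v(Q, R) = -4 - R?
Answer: √(-4032 - 3*√205)/3 ≈ 21.278*I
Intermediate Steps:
Z(h, A) = -√(A² + h²)/3 (Z(h, A) = -√(h² + A²)/3 = -√(A² + h²)/3)
√(Z(-13, v(-4, 2)) - 448) = √(-√((-4 - 1*2)² + (-13)²)/3 - 448) = √(-√((-4 - 2)² + 169)/3 - 448) = √(-√((-6)² + 169)/3 - 448) = √(-√(36 + 169)/3 - 448) = √(-√205/3 - 448) = √(-448 - √205/3)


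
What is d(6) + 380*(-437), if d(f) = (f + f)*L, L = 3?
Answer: -166024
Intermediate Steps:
d(f) = 6*f (d(f) = (f + f)*3 = (2*f)*3 = 6*f)
d(6) + 380*(-437) = 6*6 + 380*(-437) = 36 - 166060 = -166024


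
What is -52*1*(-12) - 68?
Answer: 556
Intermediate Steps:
-52*1*(-12) - 68 = -52*(-12) - 68 = 624 - 68 = 556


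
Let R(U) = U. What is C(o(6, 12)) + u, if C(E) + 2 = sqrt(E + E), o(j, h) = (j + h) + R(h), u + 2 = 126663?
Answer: 126659 + 2*sqrt(15) ≈ 1.2667e+5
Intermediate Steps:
u = 126661 (u = -2 + 126663 = 126661)
o(j, h) = j + 2*h (o(j, h) = (j + h) + h = (h + j) + h = j + 2*h)
C(E) = -2 + sqrt(2)*sqrt(E) (C(E) = -2 + sqrt(E + E) = -2 + sqrt(2*E) = -2 + sqrt(2)*sqrt(E))
C(o(6, 12)) + u = (-2 + sqrt(2)*sqrt(6 + 2*12)) + 126661 = (-2 + sqrt(2)*sqrt(6 + 24)) + 126661 = (-2 + sqrt(2)*sqrt(30)) + 126661 = (-2 + 2*sqrt(15)) + 126661 = 126659 + 2*sqrt(15)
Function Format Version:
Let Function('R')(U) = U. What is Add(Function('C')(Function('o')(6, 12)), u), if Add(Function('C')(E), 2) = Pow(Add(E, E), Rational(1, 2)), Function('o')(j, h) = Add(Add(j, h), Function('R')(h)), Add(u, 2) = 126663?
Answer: Add(126659, Mul(2, Pow(15, Rational(1, 2)))) ≈ 1.2667e+5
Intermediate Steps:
u = 126661 (u = Add(-2, 126663) = 126661)
Function('o')(j, h) = Add(j, Mul(2, h)) (Function('o')(j, h) = Add(Add(j, h), h) = Add(Add(h, j), h) = Add(j, Mul(2, h)))
Function('C')(E) = Add(-2, Mul(Pow(2, Rational(1, 2)), Pow(E, Rational(1, 2)))) (Function('C')(E) = Add(-2, Pow(Add(E, E), Rational(1, 2))) = Add(-2, Pow(Mul(2, E), Rational(1, 2))) = Add(-2, Mul(Pow(2, Rational(1, 2)), Pow(E, Rational(1, 2)))))
Add(Function('C')(Function('o')(6, 12)), u) = Add(Add(-2, Mul(Pow(2, Rational(1, 2)), Pow(Add(6, Mul(2, 12)), Rational(1, 2)))), 126661) = Add(Add(-2, Mul(Pow(2, Rational(1, 2)), Pow(Add(6, 24), Rational(1, 2)))), 126661) = Add(Add(-2, Mul(Pow(2, Rational(1, 2)), Pow(30, Rational(1, 2)))), 126661) = Add(Add(-2, Mul(2, Pow(15, Rational(1, 2)))), 126661) = Add(126659, Mul(2, Pow(15, Rational(1, 2))))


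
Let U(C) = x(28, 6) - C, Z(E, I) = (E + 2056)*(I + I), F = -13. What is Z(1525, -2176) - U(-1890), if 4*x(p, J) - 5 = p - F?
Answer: -31172827/2 ≈ -1.5586e+7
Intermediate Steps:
x(p, J) = 9/2 + p/4 (x(p, J) = 5/4 + (p - 1*(-13))/4 = 5/4 + (p + 13)/4 = 5/4 + (13 + p)/4 = 5/4 + (13/4 + p/4) = 9/2 + p/4)
Z(E, I) = 2*I*(2056 + E) (Z(E, I) = (2056 + E)*(2*I) = 2*I*(2056 + E))
U(C) = 23/2 - C (U(C) = (9/2 + (¼)*28) - C = (9/2 + 7) - C = 23/2 - C)
Z(1525, -2176) - U(-1890) = 2*(-2176)*(2056 + 1525) - (23/2 - 1*(-1890)) = 2*(-2176)*3581 - (23/2 + 1890) = -15584512 - 1*3803/2 = -15584512 - 3803/2 = -31172827/2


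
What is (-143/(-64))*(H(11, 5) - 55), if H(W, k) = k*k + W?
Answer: -2717/64 ≈ -42.453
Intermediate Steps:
H(W, k) = W + k² (H(W, k) = k² + W = W + k²)
(-143/(-64))*(H(11, 5) - 55) = (-143/(-64))*((11 + 5²) - 55) = (-143*(-1/64))*((11 + 25) - 55) = 143*(36 - 55)/64 = (143/64)*(-19) = -2717/64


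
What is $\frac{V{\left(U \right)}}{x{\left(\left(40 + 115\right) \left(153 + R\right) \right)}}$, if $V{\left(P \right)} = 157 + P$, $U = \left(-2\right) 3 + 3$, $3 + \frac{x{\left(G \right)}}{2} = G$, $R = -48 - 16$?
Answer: $\frac{77}{13792} \approx 0.0055829$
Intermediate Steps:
$R = -64$
$x{\left(G \right)} = -6 + 2 G$
$U = -3$ ($U = -6 + 3 = -3$)
$\frac{V{\left(U \right)}}{x{\left(\left(40 + 115\right) \left(153 + R\right) \right)}} = \frac{157 - 3}{-6 + 2 \left(40 + 115\right) \left(153 - 64\right)} = \frac{154}{-6 + 2 \cdot 155 \cdot 89} = \frac{154}{-6 + 2 \cdot 13795} = \frac{154}{-6 + 27590} = \frac{154}{27584} = 154 \cdot \frac{1}{27584} = \frac{77}{13792}$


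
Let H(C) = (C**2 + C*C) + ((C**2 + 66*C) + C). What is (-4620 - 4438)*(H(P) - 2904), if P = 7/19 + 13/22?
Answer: 2244960476423/87362 ≈ 2.5697e+7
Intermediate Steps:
P = 401/418 (P = 7*(1/19) + 13*(1/22) = 7/19 + 13/22 = 401/418 ≈ 0.95933)
H(C) = 3*C**2 + 67*C (H(C) = (C**2 + C**2) + (C**2 + 67*C) = 2*C**2 + (C**2 + 67*C) = 3*C**2 + 67*C)
(-4620 - 4438)*(H(P) - 2904) = (-4620 - 4438)*(401*(67 + 3*(401/418))/418 - 2904) = -9058*(401*(67 + 1203/418)/418 - 2904) = -9058*((401/418)*(29209/418) - 2904) = -9058*(11712809/174724 - 2904) = -9058*(-495685687/174724) = 2244960476423/87362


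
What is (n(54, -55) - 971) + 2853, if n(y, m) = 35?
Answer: 1917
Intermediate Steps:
(n(54, -55) - 971) + 2853 = (35 - 971) + 2853 = -936 + 2853 = 1917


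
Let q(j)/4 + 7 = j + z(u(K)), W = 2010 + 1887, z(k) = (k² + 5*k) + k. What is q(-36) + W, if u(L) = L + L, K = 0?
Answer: 3725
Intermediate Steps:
u(L) = 2*L
z(k) = k² + 6*k
W = 3897
q(j) = -28 + 4*j (q(j) = -28 + 4*(j + (2*0)*(6 + 2*0)) = -28 + 4*(j + 0*(6 + 0)) = -28 + 4*(j + 0*6) = -28 + 4*(j + 0) = -28 + 4*j)
q(-36) + W = (-28 + 4*(-36)) + 3897 = (-28 - 144) + 3897 = -172 + 3897 = 3725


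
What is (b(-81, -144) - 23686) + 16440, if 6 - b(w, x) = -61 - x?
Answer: -7323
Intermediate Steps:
b(w, x) = 67 + x (b(w, x) = 6 - (-61 - x) = 6 + (61 + x) = 67 + x)
(b(-81, -144) - 23686) + 16440 = ((67 - 144) - 23686) + 16440 = (-77 - 23686) + 16440 = -23763 + 16440 = -7323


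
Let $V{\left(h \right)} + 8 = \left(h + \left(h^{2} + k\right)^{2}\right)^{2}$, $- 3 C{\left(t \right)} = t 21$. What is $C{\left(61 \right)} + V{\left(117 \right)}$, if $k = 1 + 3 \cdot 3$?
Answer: $35217295727147089$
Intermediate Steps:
$C{\left(t \right)} = - 7 t$ ($C{\left(t \right)} = - \frac{t 21}{3} = - \frac{21 t}{3} = - 7 t$)
$k = 10$ ($k = 1 + 9 = 10$)
$V{\left(h \right)} = -8 + \left(h + \left(10 + h^{2}\right)^{2}\right)^{2}$ ($V{\left(h \right)} = -8 + \left(h + \left(h^{2} + 10\right)^{2}\right)^{2} = -8 + \left(h + \left(10 + h^{2}\right)^{2}\right)^{2}$)
$C{\left(61 \right)} + V{\left(117 \right)} = \left(-7\right) 61 - \left(8 - \left(117 + \left(10 + 117^{2}\right)^{2}\right)^{2}\right) = -427 - \left(8 - \left(117 + \left(10 + 13689\right)^{2}\right)^{2}\right) = -427 - \left(8 - \left(117 + 13699^{2}\right)^{2}\right) = -427 - \left(8 - \left(117 + 187662601\right)^{2}\right) = -427 - \left(8 - 187662718^{2}\right) = -427 + \left(-8 + 35217295727147524\right) = -427 + 35217295727147516 = 35217295727147089$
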